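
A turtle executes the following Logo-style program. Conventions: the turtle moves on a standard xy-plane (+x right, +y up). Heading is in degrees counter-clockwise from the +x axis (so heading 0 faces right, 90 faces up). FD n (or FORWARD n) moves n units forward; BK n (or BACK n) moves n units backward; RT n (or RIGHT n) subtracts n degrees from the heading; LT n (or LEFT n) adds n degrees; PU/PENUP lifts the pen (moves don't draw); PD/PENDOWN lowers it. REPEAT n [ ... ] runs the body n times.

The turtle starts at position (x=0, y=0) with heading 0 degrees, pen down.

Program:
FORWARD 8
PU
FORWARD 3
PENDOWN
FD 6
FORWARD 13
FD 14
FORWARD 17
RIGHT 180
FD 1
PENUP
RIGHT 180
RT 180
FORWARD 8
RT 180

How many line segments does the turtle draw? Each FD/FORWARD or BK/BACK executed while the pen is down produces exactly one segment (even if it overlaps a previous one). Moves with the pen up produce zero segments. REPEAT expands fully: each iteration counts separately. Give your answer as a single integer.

Executing turtle program step by step:
Start: pos=(0,0), heading=0, pen down
FD 8: (0,0) -> (8,0) [heading=0, draw]
PU: pen up
FD 3: (8,0) -> (11,0) [heading=0, move]
PD: pen down
FD 6: (11,0) -> (17,0) [heading=0, draw]
FD 13: (17,0) -> (30,0) [heading=0, draw]
FD 14: (30,0) -> (44,0) [heading=0, draw]
FD 17: (44,0) -> (61,0) [heading=0, draw]
RT 180: heading 0 -> 180
FD 1: (61,0) -> (60,0) [heading=180, draw]
PU: pen up
RT 180: heading 180 -> 0
RT 180: heading 0 -> 180
FD 8: (60,0) -> (52,0) [heading=180, move]
RT 180: heading 180 -> 0
Final: pos=(52,0), heading=0, 6 segment(s) drawn
Segments drawn: 6

Answer: 6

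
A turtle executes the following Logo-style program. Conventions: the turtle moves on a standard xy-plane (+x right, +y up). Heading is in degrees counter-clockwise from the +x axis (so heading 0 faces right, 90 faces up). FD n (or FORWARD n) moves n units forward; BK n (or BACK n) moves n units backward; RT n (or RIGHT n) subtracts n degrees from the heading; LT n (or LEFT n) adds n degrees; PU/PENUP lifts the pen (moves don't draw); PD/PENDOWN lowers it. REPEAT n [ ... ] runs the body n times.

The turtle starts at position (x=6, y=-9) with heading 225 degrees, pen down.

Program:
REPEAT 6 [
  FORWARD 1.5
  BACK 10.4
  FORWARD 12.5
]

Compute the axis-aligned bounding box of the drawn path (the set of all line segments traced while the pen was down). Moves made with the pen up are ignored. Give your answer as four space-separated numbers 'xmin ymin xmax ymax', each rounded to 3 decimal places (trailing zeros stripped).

Executing turtle program step by step:
Start: pos=(6,-9), heading=225, pen down
REPEAT 6 [
  -- iteration 1/6 --
  FD 1.5: (6,-9) -> (4.939,-10.061) [heading=225, draw]
  BK 10.4: (4.939,-10.061) -> (12.293,-2.707) [heading=225, draw]
  FD 12.5: (12.293,-2.707) -> (3.454,-11.546) [heading=225, draw]
  -- iteration 2/6 --
  FD 1.5: (3.454,-11.546) -> (2.394,-12.606) [heading=225, draw]
  BK 10.4: (2.394,-12.606) -> (9.748,-5.252) [heading=225, draw]
  FD 12.5: (9.748,-5.252) -> (0.909,-14.091) [heading=225, draw]
  -- iteration 3/6 --
  FD 1.5: (0.909,-14.091) -> (-0.152,-15.152) [heading=225, draw]
  BK 10.4: (-0.152,-15.152) -> (7.202,-7.798) [heading=225, draw]
  FD 12.5: (7.202,-7.798) -> (-1.637,-16.637) [heading=225, draw]
  -- iteration 4/6 --
  FD 1.5: (-1.637,-16.637) -> (-2.697,-17.697) [heading=225, draw]
  BK 10.4: (-2.697,-17.697) -> (4.656,-10.344) [heading=225, draw]
  FD 12.5: (4.656,-10.344) -> (-4.182,-19.182) [heading=225, draw]
  -- iteration 5/6 --
  FD 1.5: (-4.182,-19.182) -> (-5.243,-20.243) [heading=225, draw]
  BK 10.4: (-5.243,-20.243) -> (2.111,-12.889) [heading=225, draw]
  FD 12.5: (2.111,-12.889) -> (-6.728,-21.728) [heading=225, draw]
  -- iteration 6/6 --
  FD 1.5: (-6.728,-21.728) -> (-7.789,-22.789) [heading=225, draw]
  BK 10.4: (-7.789,-22.789) -> (-0.435,-15.435) [heading=225, draw]
  FD 12.5: (-0.435,-15.435) -> (-9.274,-24.274) [heading=225, draw]
]
Final: pos=(-9.274,-24.274), heading=225, 18 segment(s) drawn

Segment endpoints: x in {-9.274, -7.789, -6.728, -5.243, -4.182, -2.697, -1.637, -0.435, -0.152, 0.909, 2.111, 2.394, 3.454, 4.656, 4.939, 6, 7.202, 9.748, 12.293}, y in {-24.274, -22.789, -21.728, -20.243, -19.182, -17.697, -16.637, -15.435, -15.152, -14.091, -12.889, -12.606, -11.546, -10.344, -10.061, -9, -7.798, -5.252, -2.707}
xmin=-9.274, ymin=-24.274, xmax=12.293, ymax=-2.707

Answer: -9.274 -24.274 12.293 -2.707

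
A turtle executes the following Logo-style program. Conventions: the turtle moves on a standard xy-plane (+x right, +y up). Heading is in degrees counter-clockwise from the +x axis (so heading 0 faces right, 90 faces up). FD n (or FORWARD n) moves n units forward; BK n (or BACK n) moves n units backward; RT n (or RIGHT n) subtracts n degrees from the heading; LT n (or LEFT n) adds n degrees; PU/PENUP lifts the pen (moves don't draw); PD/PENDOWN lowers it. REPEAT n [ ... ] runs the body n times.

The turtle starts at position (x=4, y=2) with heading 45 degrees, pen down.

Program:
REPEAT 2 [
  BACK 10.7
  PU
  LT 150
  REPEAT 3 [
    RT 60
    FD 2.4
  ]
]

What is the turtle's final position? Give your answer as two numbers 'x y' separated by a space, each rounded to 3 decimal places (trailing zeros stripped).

Answer: -9.265 -0.305

Derivation:
Executing turtle program step by step:
Start: pos=(4,2), heading=45, pen down
REPEAT 2 [
  -- iteration 1/2 --
  BK 10.7: (4,2) -> (-3.566,-5.566) [heading=45, draw]
  PU: pen up
  LT 150: heading 45 -> 195
  REPEAT 3 [
    -- iteration 1/3 --
    RT 60: heading 195 -> 135
    FD 2.4: (-3.566,-5.566) -> (-5.263,-3.869) [heading=135, move]
    -- iteration 2/3 --
    RT 60: heading 135 -> 75
    FD 2.4: (-5.263,-3.869) -> (-4.642,-1.551) [heading=75, move]
    -- iteration 3/3 --
    RT 60: heading 75 -> 15
    FD 2.4: (-4.642,-1.551) -> (-2.324,-0.93) [heading=15, move]
  ]
  -- iteration 2/2 --
  BK 10.7: (-2.324,-0.93) -> (-12.659,-3.699) [heading=15, move]
  PU: pen up
  LT 150: heading 15 -> 165
  REPEAT 3 [
    -- iteration 1/3 --
    RT 60: heading 165 -> 105
    FD 2.4: (-12.659,-3.699) -> (-13.28,-1.381) [heading=105, move]
    -- iteration 2/3 --
    RT 60: heading 105 -> 45
    FD 2.4: (-13.28,-1.381) -> (-11.583,0.316) [heading=45, move]
    -- iteration 3/3 --
    RT 60: heading 45 -> 345
    FD 2.4: (-11.583,0.316) -> (-9.265,-0.305) [heading=345, move]
  ]
]
Final: pos=(-9.265,-0.305), heading=345, 1 segment(s) drawn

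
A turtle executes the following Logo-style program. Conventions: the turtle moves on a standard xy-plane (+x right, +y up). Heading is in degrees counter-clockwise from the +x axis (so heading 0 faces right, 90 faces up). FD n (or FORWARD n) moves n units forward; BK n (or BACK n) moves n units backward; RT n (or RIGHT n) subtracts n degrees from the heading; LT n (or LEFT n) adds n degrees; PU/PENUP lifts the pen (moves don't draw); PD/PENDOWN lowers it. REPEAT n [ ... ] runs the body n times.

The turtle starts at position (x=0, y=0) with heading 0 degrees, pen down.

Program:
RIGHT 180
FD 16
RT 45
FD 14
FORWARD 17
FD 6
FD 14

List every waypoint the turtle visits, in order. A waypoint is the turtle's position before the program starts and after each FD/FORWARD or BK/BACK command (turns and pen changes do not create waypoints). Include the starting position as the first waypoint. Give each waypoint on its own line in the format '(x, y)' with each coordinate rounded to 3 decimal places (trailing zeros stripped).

Executing turtle program step by step:
Start: pos=(0,0), heading=0, pen down
RT 180: heading 0 -> 180
FD 16: (0,0) -> (-16,0) [heading=180, draw]
RT 45: heading 180 -> 135
FD 14: (-16,0) -> (-25.899,9.899) [heading=135, draw]
FD 17: (-25.899,9.899) -> (-37.92,21.92) [heading=135, draw]
FD 6: (-37.92,21.92) -> (-42.163,26.163) [heading=135, draw]
FD 14: (-42.163,26.163) -> (-52.062,36.062) [heading=135, draw]
Final: pos=(-52.062,36.062), heading=135, 5 segment(s) drawn
Waypoints (6 total):
(0, 0)
(-16, 0)
(-25.899, 9.899)
(-37.92, 21.92)
(-42.163, 26.163)
(-52.062, 36.062)

Answer: (0, 0)
(-16, 0)
(-25.899, 9.899)
(-37.92, 21.92)
(-42.163, 26.163)
(-52.062, 36.062)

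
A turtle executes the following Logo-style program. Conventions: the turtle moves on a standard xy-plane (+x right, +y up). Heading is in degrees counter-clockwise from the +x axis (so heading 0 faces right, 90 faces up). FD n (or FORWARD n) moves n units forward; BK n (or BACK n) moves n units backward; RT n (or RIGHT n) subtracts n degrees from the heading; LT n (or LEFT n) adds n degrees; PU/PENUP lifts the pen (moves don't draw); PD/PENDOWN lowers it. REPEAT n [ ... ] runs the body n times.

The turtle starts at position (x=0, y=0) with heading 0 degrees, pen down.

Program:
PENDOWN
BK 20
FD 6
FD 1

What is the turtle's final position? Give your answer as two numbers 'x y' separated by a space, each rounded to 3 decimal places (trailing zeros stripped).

Answer: -13 0

Derivation:
Executing turtle program step by step:
Start: pos=(0,0), heading=0, pen down
PD: pen down
BK 20: (0,0) -> (-20,0) [heading=0, draw]
FD 6: (-20,0) -> (-14,0) [heading=0, draw]
FD 1: (-14,0) -> (-13,0) [heading=0, draw]
Final: pos=(-13,0), heading=0, 3 segment(s) drawn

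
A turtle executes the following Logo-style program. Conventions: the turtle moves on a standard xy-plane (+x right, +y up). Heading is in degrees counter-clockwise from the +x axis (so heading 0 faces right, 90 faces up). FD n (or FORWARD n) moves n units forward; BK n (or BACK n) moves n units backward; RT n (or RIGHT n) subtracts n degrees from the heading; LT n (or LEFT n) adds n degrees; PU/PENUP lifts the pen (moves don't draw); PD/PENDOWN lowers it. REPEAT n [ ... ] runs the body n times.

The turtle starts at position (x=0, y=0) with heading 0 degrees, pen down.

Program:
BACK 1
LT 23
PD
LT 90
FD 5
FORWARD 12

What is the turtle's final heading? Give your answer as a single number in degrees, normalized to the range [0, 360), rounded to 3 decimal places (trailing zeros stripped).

Executing turtle program step by step:
Start: pos=(0,0), heading=0, pen down
BK 1: (0,0) -> (-1,0) [heading=0, draw]
LT 23: heading 0 -> 23
PD: pen down
LT 90: heading 23 -> 113
FD 5: (-1,0) -> (-2.954,4.603) [heading=113, draw]
FD 12: (-2.954,4.603) -> (-7.642,15.649) [heading=113, draw]
Final: pos=(-7.642,15.649), heading=113, 3 segment(s) drawn

Answer: 113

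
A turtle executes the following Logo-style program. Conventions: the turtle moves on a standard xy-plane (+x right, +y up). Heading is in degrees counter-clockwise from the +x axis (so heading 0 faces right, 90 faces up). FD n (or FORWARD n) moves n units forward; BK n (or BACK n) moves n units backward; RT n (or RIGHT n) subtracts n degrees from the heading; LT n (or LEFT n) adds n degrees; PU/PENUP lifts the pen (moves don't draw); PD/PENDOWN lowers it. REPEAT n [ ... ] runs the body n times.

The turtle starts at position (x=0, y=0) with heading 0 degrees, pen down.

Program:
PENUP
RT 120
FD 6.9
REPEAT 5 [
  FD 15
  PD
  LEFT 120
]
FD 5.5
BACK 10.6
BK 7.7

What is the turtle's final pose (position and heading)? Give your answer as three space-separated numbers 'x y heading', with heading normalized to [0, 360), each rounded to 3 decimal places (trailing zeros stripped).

Executing turtle program step by step:
Start: pos=(0,0), heading=0, pen down
PU: pen up
RT 120: heading 0 -> 240
FD 6.9: (0,0) -> (-3.45,-5.976) [heading=240, move]
REPEAT 5 [
  -- iteration 1/5 --
  FD 15: (-3.45,-5.976) -> (-10.95,-18.966) [heading=240, move]
  PD: pen down
  LT 120: heading 240 -> 0
  -- iteration 2/5 --
  FD 15: (-10.95,-18.966) -> (4.05,-18.966) [heading=0, draw]
  PD: pen down
  LT 120: heading 0 -> 120
  -- iteration 3/5 --
  FD 15: (4.05,-18.966) -> (-3.45,-5.976) [heading=120, draw]
  PD: pen down
  LT 120: heading 120 -> 240
  -- iteration 4/5 --
  FD 15: (-3.45,-5.976) -> (-10.95,-18.966) [heading=240, draw]
  PD: pen down
  LT 120: heading 240 -> 0
  -- iteration 5/5 --
  FD 15: (-10.95,-18.966) -> (4.05,-18.966) [heading=0, draw]
  PD: pen down
  LT 120: heading 0 -> 120
]
FD 5.5: (4.05,-18.966) -> (1.3,-14.203) [heading=120, draw]
BK 10.6: (1.3,-14.203) -> (6.6,-23.383) [heading=120, draw]
BK 7.7: (6.6,-23.383) -> (10.45,-30.051) [heading=120, draw]
Final: pos=(10.45,-30.051), heading=120, 7 segment(s) drawn

Answer: 10.45 -30.051 120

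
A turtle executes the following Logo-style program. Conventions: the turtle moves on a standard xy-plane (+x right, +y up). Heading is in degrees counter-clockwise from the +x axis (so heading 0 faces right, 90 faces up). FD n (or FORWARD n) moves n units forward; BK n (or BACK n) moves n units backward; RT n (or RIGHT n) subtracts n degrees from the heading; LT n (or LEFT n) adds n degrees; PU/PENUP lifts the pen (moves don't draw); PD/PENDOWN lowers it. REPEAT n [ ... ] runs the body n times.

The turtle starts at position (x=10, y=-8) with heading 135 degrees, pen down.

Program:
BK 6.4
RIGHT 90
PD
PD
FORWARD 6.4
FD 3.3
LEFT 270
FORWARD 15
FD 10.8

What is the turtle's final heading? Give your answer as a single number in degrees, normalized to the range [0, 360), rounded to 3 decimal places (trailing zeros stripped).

Answer: 315

Derivation:
Executing turtle program step by step:
Start: pos=(10,-8), heading=135, pen down
BK 6.4: (10,-8) -> (14.525,-12.525) [heading=135, draw]
RT 90: heading 135 -> 45
PD: pen down
PD: pen down
FD 6.4: (14.525,-12.525) -> (19.051,-8) [heading=45, draw]
FD 3.3: (19.051,-8) -> (21.384,-5.667) [heading=45, draw]
LT 270: heading 45 -> 315
FD 15: (21.384,-5.667) -> (31.991,-16.273) [heading=315, draw]
FD 10.8: (31.991,-16.273) -> (39.628,-23.91) [heading=315, draw]
Final: pos=(39.628,-23.91), heading=315, 5 segment(s) drawn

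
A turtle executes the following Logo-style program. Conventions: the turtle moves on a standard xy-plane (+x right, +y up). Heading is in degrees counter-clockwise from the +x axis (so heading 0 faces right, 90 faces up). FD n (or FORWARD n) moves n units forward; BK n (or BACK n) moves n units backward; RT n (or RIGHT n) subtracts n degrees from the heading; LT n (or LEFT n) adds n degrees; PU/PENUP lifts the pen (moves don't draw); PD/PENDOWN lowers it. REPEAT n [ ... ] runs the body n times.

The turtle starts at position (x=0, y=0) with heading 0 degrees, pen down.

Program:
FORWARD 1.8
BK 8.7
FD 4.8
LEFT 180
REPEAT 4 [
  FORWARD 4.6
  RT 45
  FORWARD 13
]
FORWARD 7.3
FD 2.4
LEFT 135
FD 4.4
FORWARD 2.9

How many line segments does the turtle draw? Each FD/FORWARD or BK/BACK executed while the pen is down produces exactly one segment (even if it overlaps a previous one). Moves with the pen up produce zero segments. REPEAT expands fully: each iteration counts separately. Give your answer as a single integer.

Executing turtle program step by step:
Start: pos=(0,0), heading=0, pen down
FD 1.8: (0,0) -> (1.8,0) [heading=0, draw]
BK 8.7: (1.8,0) -> (-6.9,0) [heading=0, draw]
FD 4.8: (-6.9,0) -> (-2.1,0) [heading=0, draw]
LT 180: heading 0 -> 180
REPEAT 4 [
  -- iteration 1/4 --
  FD 4.6: (-2.1,0) -> (-6.7,0) [heading=180, draw]
  RT 45: heading 180 -> 135
  FD 13: (-6.7,0) -> (-15.892,9.192) [heading=135, draw]
  -- iteration 2/4 --
  FD 4.6: (-15.892,9.192) -> (-19.145,12.445) [heading=135, draw]
  RT 45: heading 135 -> 90
  FD 13: (-19.145,12.445) -> (-19.145,25.445) [heading=90, draw]
  -- iteration 3/4 --
  FD 4.6: (-19.145,25.445) -> (-19.145,30.045) [heading=90, draw]
  RT 45: heading 90 -> 45
  FD 13: (-19.145,30.045) -> (-9.953,39.237) [heading=45, draw]
  -- iteration 4/4 --
  FD 4.6: (-9.953,39.237) -> (-6.7,42.49) [heading=45, draw]
  RT 45: heading 45 -> 0
  FD 13: (-6.7,42.49) -> (6.3,42.49) [heading=0, draw]
]
FD 7.3: (6.3,42.49) -> (13.6,42.49) [heading=0, draw]
FD 2.4: (13.6,42.49) -> (16,42.49) [heading=0, draw]
LT 135: heading 0 -> 135
FD 4.4: (16,42.49) -> (12.889,45.601) [heading=135, draw]
FD 2.9: (12.889,45.601) -> (10.838,47.652) [heading=135, draw]
Final: pos=(10.838,47.652), heading=135, 15 segment(s) drawn
Segments drawn: 15

Answer: 15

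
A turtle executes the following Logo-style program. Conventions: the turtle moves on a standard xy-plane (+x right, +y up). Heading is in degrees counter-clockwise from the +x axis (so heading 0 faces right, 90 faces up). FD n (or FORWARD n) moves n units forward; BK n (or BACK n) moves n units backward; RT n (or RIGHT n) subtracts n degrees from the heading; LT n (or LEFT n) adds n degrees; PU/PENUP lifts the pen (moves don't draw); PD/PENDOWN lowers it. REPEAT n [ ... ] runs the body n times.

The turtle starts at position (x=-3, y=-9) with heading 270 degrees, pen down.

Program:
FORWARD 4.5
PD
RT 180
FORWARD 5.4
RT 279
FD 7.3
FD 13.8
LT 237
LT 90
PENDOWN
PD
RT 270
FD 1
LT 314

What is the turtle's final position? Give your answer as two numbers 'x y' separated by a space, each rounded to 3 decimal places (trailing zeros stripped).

Answer: -24.509 -5.542

Derivation:
Executing turtle program step by step:
Start: pos=(-3,-9), heading=270, pen down
FD 4.5: (-3,-9) -> (-3,-13.5) [heading=270, draw]
PD: pen down
RT 180: heading 270 -> 90
FD 5.4: (-3,-13.5) -> (-3,-8.1) [heading=90, draw]
RT 279: heading 90 -> 171
FD 7.3: (-3,-8.1) -> (-10.21,-6.958) [heading=171, draw]
FD 13.8: (-10.21,-6.958) -> (-23.84,-4.799) [heading=171, draw]
LT 237: heading 171 -> 48
LT 90: heading 48 -> 138
PD: pen down
PD: pen down
RT 270: heading 138 -> 228
FD 1: (-23.84,-4.799) -> (-24.509,-5.542) [heading=228, draw]
LT 314: heading 228 -> 182
Final: pos=(-24.509,-5.542), heading=182, 5 segment(s) drawn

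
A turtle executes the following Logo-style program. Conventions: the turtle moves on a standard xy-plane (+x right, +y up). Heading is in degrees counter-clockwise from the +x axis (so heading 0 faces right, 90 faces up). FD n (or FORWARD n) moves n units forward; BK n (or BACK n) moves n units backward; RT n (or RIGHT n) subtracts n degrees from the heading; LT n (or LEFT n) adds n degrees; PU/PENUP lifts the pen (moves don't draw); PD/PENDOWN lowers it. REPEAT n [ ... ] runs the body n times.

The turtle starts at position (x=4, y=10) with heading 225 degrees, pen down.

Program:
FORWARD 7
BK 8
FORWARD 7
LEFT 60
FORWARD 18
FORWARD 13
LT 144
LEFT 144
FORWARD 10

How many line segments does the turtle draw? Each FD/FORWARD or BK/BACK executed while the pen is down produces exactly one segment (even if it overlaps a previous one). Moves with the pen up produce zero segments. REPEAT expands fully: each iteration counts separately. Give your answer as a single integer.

Answer: 6

Derivation:
Executing turtle program step by step:
Start: pos=(4,10), heading=225, pen down
FD 7: (4,10) -> (-0.95,5.05) [heading=225, draw]
BK 8: (-0.95,5.05) -> (4.707,10.707) [heading=225, draw]
FD 7: (4.707,10.707) -> (-0.243,5.757) [heading=225, draw]
LT 60: heading 225 -> 285
FD 18: (-0.243,5.757) -> (4.416,-11.629) [heading=285, draw]
FD 13: (4.416,-11.629) -> (7.781,-24.186) [heading=285, draw]
LT 144: heading 285 -> 69
LT 144: heading 69 -> 213
FD 10: (7.781,-24.186) -> (-0.606,-29.633) [heading=213, draw]
Final: pos=(-0.606,-29.633), heading=213, 6 segment(s) drawn
Segments drawn: 6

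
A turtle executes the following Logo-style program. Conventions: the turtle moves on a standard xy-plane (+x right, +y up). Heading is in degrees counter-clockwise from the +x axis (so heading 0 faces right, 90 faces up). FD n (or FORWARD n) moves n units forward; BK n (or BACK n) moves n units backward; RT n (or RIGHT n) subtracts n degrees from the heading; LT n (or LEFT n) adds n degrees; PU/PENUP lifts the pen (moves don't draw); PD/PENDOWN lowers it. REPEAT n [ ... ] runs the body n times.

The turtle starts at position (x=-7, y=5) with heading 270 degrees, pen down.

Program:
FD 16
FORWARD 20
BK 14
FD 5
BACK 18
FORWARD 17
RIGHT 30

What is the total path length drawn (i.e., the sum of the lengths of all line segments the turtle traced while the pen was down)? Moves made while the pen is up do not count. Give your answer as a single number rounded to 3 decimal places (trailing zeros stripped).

Answer: 90

Derivation:
Executing turtle program step by step:
Start: pos=(-7,5), heading=270, pen down
FD 16: (-7,5) -> (-7,-11) [heading=270, draw]
FD 20: (-7,-11) -> (-7,-31) [heading=270, draw]
BK 14: (-7,-31) -> (-7,-17) [heading=270, draw]
FD 5: (-7,-17) -> (-7,-22) [heading=270, draw]
BK 18: (-7,-22) -> (-7,-4) [heading=270, draw]
FD 17: (-7,-4) -> (-7,-21) [heading=270, draw]
RT 30: heading 270 -> 240
Final: pos=(-7,-21), heading=240, 6 segment(s) drawn

Segment lengths:
  seg 1: (-7,5) -> (-7,-11), length = 16
  seg 2: (-7,-11) -> (-7,-31), length = 20
  seg 3: (-7,-31) -> (-7,-17), length = 14
  seg 4: (-7,-17) -> (-7,-22), length = 5
  seg 5: (-7,-22) -> (-7,-4), length = 18
  seg 6: (-7,-4) -> (-7,-21), length = 17
Total = 90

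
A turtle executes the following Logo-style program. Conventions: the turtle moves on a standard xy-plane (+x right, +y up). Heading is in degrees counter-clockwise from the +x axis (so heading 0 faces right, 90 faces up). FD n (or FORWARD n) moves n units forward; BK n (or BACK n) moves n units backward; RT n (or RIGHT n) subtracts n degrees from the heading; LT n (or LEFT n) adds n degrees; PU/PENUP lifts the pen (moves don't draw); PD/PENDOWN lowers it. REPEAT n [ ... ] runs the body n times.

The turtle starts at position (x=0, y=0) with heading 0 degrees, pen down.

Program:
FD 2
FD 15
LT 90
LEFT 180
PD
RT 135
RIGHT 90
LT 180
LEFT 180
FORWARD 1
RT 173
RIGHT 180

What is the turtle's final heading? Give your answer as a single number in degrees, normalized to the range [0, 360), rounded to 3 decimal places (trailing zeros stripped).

Executing turtle program step by step:
Start: pos=(0,0), heading=0, pen down
FD 2: (0,0) -> (2,0) [heading=0, draw]
FD 15: (2,0) -> (17,0) [heading=0, draw]
LT 90: heading 0 -> 90
LT 180: heading 90 -> 270
PD: pen down
RT 135: heading 270 -> 135
RT 90: heading 135 -> 45
LT 180: heading 45 -> 225
LT 180: heading 225 -> 45
FD 1: (17,0) -> (17.707,0.707) [heading=45, draw]
RT 173: heading 45 -> 232
RT 180: heading 232 -> 52
Final: pos=(17.707,0.707), heading=52, 3 segment(s) drawn

Answer: 52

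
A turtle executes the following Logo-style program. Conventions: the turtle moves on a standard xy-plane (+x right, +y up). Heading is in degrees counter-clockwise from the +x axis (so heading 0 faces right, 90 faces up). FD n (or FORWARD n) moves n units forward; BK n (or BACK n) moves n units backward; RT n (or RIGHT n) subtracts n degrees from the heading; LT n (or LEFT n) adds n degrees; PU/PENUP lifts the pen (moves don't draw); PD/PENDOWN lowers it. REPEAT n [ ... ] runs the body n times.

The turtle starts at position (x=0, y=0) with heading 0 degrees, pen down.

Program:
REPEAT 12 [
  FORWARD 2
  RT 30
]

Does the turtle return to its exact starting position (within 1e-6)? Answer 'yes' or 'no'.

Executing turtle program step by step:
Start: pos=(0,0), heading=0, pen down
REPEAT 12 [
  -- iteration 1/12 --
  FD 2: (0,0) -> (2,0) [heading=0, draw]
  RT 30: heading 0 -> 330
  -- iteration 2/12 --
  FD 2: (2,0) -> (3.732,-1) [heading=330, draw]
  RT 30: heading 330 -> 300
  -- iteration 3/12 --
  FD 2: (3.732,-1) -> (4.732,-2.732) [heading=300, draw]
  RT 30: heading 300 -> 270
  -- iteration 4/12 --
  FD 2: (4.732,-2.732) -> (4.732,-4.732) [heading=270, draw]
  RT 30: heading 270 -> 240
  -- iteration 5/12 --
  FD 2: (4.732,-4.732) -> (3.732,-6.464) [heading=240, draw]
  RT 30: heading 240 -> 210
  -- iteration 6/12 --
  FD 2: (3.732,-6.464) -> (2,-7.464) [heading=210, draw]
  RT 30: heading 210 -> 180
  -- iteration 7/12 --
  FD 2: (2,-7.464) -> (0,-7.464) [heading=180, draw]
  RT 30: heading 180 -> 150
  -- iteration 8/12 --
  FD 2: (0,-7.464) -> (-1.732,-6.464) [heading=150, draw]
  RT 30: heading 150 -> 120
  -- iteration 9/12 --
  FD 2: (-1.732,-6.464) -> (-2.732,-4.732) [heading=120, draw]
  RT 30: heading 120 -> 90
  -- iteration 10/12 --
  FD 2: (-2.732,-4.732) -> (-2.732,-2.732) [heading=90, draw]
  RT 30: heading 90 -> 60
  -- iteration 11/12 --
  FD 2: (-2.732,-2.732) -> (-1.732,-1) [heading=60, draw]
  RT 30: heading 60 -> 30
  -- iteration 12/12 --
  FD 2: (-1.732,-1) -> (0,0) [heading=30, draw]
  RT 30: heading 30 -> 0
]
Final: pos=(0,0), heading=0, 12 segment(s) drawn

Start position: (0, 0)
Final position: (0, 0)
Distance = 0; < 1e-6 -> CLOSED

Answer: yes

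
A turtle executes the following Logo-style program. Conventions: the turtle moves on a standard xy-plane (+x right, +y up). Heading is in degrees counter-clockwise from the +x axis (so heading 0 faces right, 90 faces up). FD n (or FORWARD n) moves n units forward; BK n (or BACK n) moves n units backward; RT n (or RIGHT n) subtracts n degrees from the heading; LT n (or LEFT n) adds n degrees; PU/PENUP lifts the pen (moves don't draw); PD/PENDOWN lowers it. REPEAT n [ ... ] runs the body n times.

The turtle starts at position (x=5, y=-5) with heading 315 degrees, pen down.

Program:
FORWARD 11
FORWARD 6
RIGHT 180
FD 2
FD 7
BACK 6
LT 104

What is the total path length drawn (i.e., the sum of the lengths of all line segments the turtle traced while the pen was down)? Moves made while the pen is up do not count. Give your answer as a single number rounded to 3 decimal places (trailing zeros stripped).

Executing turtle program step by step:
Start: pos=(5,-5), heading=315, pen down
FD 11: (5,-5) -> (12.778,-12.778) [heading=315, draw]
FD 6: (12.778,-12.778) -> (17.021,-17.021) [heading=315, draw]
RT 180: heading 315 -> 135
FD 2: (17.021,-17.021) -> (15.607,-15.607) [heading=135, draw]
FD 7: (15.607,-15.607) -> (10.657,-10.657) [heading=135, draw]
BK 6: (10.657,-10.657) -> (14.899,-14.899) [heading=135, draw]
LT 104: heading 135 -> 239
Final: pos=(14.899,-14.899), heading=239, 5 segment(s) drawn

Segment lengths:
  seg 1: (5,-5) -> (12.778,-12.778), length = 11
  seg 2: (12.778,-12.778) -> (17.021,-17.021), length = 6
  seg 3: (17.021,-17.021) -> (15.607,-15.607), length = 2
  seg 4: (15.607,-15.607) -> (10.657,-10.657), length = 7
  seg 5: (10.657,-10.657) -> (14.899,-14.899), length = 6
Total = 32

Answer: 32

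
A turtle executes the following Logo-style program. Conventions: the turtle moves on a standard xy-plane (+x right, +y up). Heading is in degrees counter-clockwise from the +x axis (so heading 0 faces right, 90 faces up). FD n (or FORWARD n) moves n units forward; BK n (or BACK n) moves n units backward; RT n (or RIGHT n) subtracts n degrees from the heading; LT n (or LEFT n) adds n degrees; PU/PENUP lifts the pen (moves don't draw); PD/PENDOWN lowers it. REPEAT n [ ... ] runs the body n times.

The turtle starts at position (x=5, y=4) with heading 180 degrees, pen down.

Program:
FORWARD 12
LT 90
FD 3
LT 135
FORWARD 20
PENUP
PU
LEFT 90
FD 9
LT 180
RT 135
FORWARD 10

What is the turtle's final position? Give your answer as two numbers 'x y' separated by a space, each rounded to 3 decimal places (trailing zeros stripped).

Answer: -9.222 21.506

Derivation:
Executing turtle program step by step:
Start: pos=(5,4), heading=180, pen down
FD 12: (5,4) -> (-7,4) [heading=180, draw]
LT 90: heading 180 -> 270
FD 3: (-7,4) -> (-7,1) [heading=270, draw]
LT 135: heading 270 -> 45
FD 20: (-7,1) -> (7.142,15.142) [heading=45, draw]
PU: pen up
PU: pen up
LT 90: heading 45 -> 135
FD 9: (7.142,15.142) -> (0.778,21.506) [heading=135, move]
LT 180: heading 135 -> 315
RT 135: heading 315 -> 180
FD 10: (0.778,21.506) -> (-9.222,21.506) [heading=180, move]
Final: pos=(-9.222,21.506), heading=180, 3 segment(s) drawn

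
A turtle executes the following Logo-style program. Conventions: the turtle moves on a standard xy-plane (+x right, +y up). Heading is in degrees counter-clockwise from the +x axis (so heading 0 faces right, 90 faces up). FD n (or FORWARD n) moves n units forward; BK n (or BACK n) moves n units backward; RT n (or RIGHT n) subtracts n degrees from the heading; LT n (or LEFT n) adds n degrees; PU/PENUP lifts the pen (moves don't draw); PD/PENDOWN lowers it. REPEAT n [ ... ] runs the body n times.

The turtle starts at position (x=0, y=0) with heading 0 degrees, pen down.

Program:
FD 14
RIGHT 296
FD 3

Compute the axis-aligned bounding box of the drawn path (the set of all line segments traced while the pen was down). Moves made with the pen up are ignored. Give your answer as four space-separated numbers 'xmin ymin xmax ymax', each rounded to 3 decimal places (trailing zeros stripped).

Executing turtle program step by step:
Start: pos=(0,0), heading=0, pen down
FD 14: (0,0) -> (14,0) [heading=0, draw]
RT 296: heading 0 -> 64
FD 3: (14,0) -> (15.315,2.696) [heading=64, draw]
Final: pos=(15.315,2.696), heading=64, 2 segment(s) drawn

Segment endpoints: x in {0, 14, 15.315}, y in {0, 2.696}
xmin=0, ymin=0, xmax=15.315, ymax=2.696

Answer: 0 0 15.315 2.696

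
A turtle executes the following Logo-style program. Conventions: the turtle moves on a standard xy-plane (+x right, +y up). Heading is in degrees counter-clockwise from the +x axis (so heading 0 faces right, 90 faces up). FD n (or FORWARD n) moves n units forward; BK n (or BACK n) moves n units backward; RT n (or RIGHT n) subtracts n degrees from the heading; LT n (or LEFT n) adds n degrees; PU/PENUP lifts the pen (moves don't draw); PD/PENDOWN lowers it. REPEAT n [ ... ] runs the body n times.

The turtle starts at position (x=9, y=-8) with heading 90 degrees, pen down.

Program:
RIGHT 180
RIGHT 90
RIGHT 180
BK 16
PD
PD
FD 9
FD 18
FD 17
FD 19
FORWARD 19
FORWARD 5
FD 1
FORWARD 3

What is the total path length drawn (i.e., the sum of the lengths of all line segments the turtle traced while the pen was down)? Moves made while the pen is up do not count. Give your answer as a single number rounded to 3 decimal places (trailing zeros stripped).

Executing turtle program step by step:
Start: pos=(9,-8), heading=90, pen down
RT 180: heading 90 -> 270
RT 90: heading 270 -> 180
RT 180: heading 180 -> 0
BK 16: (9,-8) -> (-7,-8) [heading=0, draw]
PD: pen down
PD: pen down
FD 9: (-7,-8) -> (2,-8) [heading=0, draw]
FD 18: (2,-8) -> (20,-8) [heading=0, draw]
FD 17: (20,-8) -> (37,-8) [heading=0, draw]
FD 19: (37,-8) -> (56,-8) [heading=0, draw]
FD 19: (56,-8) -> (75,-8) [heading=0, draw]
FD 5: (75,-8) -> (80,-8) [heading=0, draw]
FD 1: (80,-8) -> (81,-8) [heading=0, draw]
FD 3: (81,-8) -> (84,-8) [heading=0, draw]
Final: pos=(84,-8), heading=0, 9 segment(s) drawn

Segment lengths:
  seg 1: (9,-8) -> (-7,-8), length = 16
  seg 2: (-7,-8) -> (2,-8), length = 9
  seg 3: (2,-8) -> (20,-8), length = 18
  seg 4: (20,-8) -> (37,-8), length = 17
  seg 5: (37,-8) -> (56,-8), length = 19
  seg 6: (56,-8) -> (75,-8), length = 19
  seg 7: (75,-8) -> (80,-8), length = 5
  seg 8: (80,-8) -> (81,-8), length = 1
  seg 9: (81,-8) -> (84,-8), length = 3
Total = 107

Answer: 107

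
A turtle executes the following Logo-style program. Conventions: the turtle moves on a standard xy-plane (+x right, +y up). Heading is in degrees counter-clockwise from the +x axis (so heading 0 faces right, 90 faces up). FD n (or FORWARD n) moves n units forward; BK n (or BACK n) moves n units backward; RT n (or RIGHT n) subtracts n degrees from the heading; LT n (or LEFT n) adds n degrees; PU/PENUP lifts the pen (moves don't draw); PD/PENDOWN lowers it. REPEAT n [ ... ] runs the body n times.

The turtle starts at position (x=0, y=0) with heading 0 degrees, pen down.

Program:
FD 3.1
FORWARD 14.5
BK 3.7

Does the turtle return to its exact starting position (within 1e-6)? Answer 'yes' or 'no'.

Answer: no

Derivation:
Executing turtle program step by step:
Start: pos=(0,0), heading=0, pen down
FD 3.1: (0,0) -> (3.1,0) [heading=0, draw]
FD 14.5: (3.1,0) -> (17.6,0) [heading=0, draw]
BK 3.7: (17.6,0) -> (13.9,0) [heading=0, draw]
Final: pos=(13.9,0), heading=0, 3 segment(s) drawn

Start position: (0, 0)
Final position: (13.9, 0)
Distance = 13.9; >= 1e-6 -> NOT closed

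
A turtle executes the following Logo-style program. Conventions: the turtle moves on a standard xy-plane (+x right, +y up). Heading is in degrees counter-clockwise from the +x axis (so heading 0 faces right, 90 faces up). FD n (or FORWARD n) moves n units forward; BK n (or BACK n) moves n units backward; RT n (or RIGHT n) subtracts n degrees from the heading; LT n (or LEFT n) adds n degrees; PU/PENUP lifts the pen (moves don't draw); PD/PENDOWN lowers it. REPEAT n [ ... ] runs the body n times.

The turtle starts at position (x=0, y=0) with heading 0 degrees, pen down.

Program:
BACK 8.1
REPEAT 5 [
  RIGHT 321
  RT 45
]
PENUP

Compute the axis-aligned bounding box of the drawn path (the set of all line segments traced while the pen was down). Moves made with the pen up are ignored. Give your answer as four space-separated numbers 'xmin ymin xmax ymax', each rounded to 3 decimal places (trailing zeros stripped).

Executing turtle program step by step:
Start: pos=(0,0), heading=0, pen down
BK 8.1: (0,0) -> (-8.1,0) [heading=0, draw]
REPEAT 5 [
  -- iteration 1/5 --
  RT 321: heading 0 -> 39
  RT 45: heading 39 -> 354
  -- iteration 2/5 --
  RT 321: heading 354 -> 33
  RT 45: heading 33 -> 348
  -- iteration 3/5 --
  RT 321: heading 348 -> 27
  RT 45: heading 27 -> 342
  -- iteration 4/5 --
  RT 321: heading 342 -> 21
  RT 45: heading 21 -> 336
  -- iteration 5/5 --
  RT 321: heading 336 -> 15
  RT 45: heading 15 -> 330
]
PU: pen up
Final: pos=(-8.1,0), heading=330, 1 segment(s) drawn

Segment endpoints: x in {-8.1, 0}, y in {0}
xmin=-8.1, ymin=0, xmax=0, ymax=0

Answer: -8.1 0 0 0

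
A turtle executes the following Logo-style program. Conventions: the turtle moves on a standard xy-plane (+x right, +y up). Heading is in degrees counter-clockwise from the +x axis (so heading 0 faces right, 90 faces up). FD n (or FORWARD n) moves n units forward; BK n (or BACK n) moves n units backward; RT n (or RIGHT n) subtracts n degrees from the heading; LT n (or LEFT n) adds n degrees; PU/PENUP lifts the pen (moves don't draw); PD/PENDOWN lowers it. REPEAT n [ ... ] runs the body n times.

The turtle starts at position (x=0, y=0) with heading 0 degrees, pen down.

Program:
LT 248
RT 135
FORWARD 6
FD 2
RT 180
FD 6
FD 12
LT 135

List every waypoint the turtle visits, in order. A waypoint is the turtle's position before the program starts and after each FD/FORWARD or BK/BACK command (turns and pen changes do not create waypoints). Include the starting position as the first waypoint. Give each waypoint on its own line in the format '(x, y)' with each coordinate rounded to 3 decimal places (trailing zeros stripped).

Answer: (0, 0)
(-2.344, 5.523)
(-3.126, 7.364)
(-0.781, 1.841)
(3.907, -9.205)

Derivation:
Executing turtle program step by step:
Start: pos=(0,0), heading=0, pen down
LT 248: heading 0 -> 248
RT 135: heading 248 -> 113
FD 6: (0,0) -> (-2.344,5.523) [heading=113, draw]
FD 2: (-2.344,5.523) -> (-3.126,7.364) [heading=113, draw]
RT 180: heading 113 -> 293
FD 6: (-3.126,7.364) -> (-0.781,1.841) [heading=293, draw]
FD 12: (-0.781,1.841) -> (3.907,-9.205) [heading=293, draw]
LT 135: heading 293 -> 68
Final: pos=(3.907,-9.205), heading=68, 4 segment(s) drawn
Waypoints (5 total):
(0, 0)
(-2.344, 5.523)
(-3.126, 7.364)
(-0.781, 1.841)
(3.907, -9.205)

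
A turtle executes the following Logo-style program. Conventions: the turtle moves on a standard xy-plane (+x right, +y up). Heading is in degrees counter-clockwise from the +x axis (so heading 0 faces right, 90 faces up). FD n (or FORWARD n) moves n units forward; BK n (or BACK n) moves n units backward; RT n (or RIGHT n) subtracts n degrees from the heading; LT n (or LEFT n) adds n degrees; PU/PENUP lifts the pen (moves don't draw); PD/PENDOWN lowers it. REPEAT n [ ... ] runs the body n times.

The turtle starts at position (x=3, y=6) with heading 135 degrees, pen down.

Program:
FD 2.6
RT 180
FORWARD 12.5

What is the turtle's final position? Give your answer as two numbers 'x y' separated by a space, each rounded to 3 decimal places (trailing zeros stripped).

Executing turtle program step by step:
Start: pos=(3,6), heading=135, pen down
FD 2.6: (3,6) -> (1.162,7.838) [heading=135, draw]
RT 180: heading 135 -> 315
FD 12.5: (1.162,7.838) -> (10,-1) [heading=315, draw]
Final: pos=(10,-1), heading=315, 2 segment(s) drawn

Answer: 10 -1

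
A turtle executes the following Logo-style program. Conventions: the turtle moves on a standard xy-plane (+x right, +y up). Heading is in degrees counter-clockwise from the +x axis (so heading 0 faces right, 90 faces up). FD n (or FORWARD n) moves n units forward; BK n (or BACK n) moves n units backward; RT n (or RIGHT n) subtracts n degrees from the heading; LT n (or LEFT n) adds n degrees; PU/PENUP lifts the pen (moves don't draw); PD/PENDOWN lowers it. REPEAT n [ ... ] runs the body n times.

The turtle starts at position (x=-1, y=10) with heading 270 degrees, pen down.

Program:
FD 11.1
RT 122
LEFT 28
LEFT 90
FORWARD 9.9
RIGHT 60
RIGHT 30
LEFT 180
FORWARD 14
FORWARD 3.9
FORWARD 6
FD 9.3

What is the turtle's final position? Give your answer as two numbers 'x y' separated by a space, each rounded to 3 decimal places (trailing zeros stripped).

Executing turtle program step by step:
Start: pos=(-1,10), heading=270, pen down
FD 11.1: (-1,10) -> (-1,-1.1) [heading=270, draw]
RT 122: heading 270 -> 148
LT 28: heading 148 -> 176
LT 90: heading 176 -> 266
FD 9.9: (-1,-1.1) -> (-1.691,-10.976) [heading=266, draw]
RT 60: heading 266 -> 206
RT 30: heading 206 -> 176
LT 180: heading 176 -> 356
FD 14: (-1.691,-10.976) -> (12.275,-11.952) [heading=356, draw]
FD 3.9: (12.275,-11.952) -> (16.166,-12.225) [heading=356, draw]
FD 6: (16.166,-12.225) -> (22.151,-12.643) [heading=356, draw]
FD 9.3: (22.151,-12.643) -> (31.429,-13.292) [heading=356, draw]
Final: pos=(31.429,-13.292), heading=356, 6 segment(s) drawn

Answer: 31.429 -13.292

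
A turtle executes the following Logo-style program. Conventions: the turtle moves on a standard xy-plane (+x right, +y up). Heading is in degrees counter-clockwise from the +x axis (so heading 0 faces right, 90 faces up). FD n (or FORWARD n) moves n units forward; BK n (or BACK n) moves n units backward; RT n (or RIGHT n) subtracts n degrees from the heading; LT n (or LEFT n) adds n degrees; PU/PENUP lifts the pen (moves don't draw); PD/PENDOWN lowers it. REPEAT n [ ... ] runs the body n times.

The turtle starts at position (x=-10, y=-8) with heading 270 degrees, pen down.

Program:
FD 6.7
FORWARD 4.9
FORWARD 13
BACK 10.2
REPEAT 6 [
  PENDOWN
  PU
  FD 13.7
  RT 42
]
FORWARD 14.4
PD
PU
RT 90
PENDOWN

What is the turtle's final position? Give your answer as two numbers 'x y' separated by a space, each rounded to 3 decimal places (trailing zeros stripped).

Executing turtle program step by step:
Start: pos=(-10,-8), heading=270, pen down
FD 6.7: (-10,-8) -> (-10,-14.7) [heading=270, draw]
FD 4.9: (-10,-14.7) -> (-10,-19.6) [heading=270, draw]
FD 13: (-10,-19.6) -> (-10,-32.6) [heading=270, draw]
BK 10.2: (-10,-32.6) -> (-10,-22.4) [heading=270, draw]
REPEAT 6 [
  -- iteration 1/6 --
  PD: pen down
  PU: pen up
  FD 13.7: (-10,-22.4) -> (-10,-36.1) [heading=270, move]
  RT 42: heading 270 -> 228
  -- iteration 2/6 --
  PD: pen down
  PU: pen up
  FD 13.7: (-10,-36.1) -> (-19.167,-46.281) [heading=228, move]
  RT 42: heading 228 -> 186
  -- iteration 3/6 --
  PD: pen down
  PU: pen up
  FD 13.7: (-19.167,-46.281) -> (-32.792,-47.713) [heading=186, move]
  RT 42: heading 186 -> 144
  -- iteration 4/6 --
  PD: pen down
  PU: pen up
  FD 13.7: (-32.792,-47.713) -> (-43.876,-39.66) [heading=144, move]
  RT 42: heading 144 -> 102
  -- iteration 5/6 --
  PD: pen down
  PU: pen up
  FD 13.7: (-43.876,-39.66) -> (-46.724,-26.26) [heading=102, move]
  RT 42: heading 102 -> 60
  -- iteration 6/6 --
  PD: pen down
  PU: pen up
  FD 13.7: (-46.724,-26.26) -> (-39.874,-14.395) [heading=60, move]
  RT 42: heading 60 -> 18
]
FD 14.4: (-39.874,-14.395) -> (-26.179,-9.945) [heading=18, move]
PD: pen down
PU: pen up
RT 90: heading 18 -> 288
PD: pen down
Final: pos=(-26.179,-9.945), heading=288, 4 segment(s) drawn

Answer: -26.179 -9.945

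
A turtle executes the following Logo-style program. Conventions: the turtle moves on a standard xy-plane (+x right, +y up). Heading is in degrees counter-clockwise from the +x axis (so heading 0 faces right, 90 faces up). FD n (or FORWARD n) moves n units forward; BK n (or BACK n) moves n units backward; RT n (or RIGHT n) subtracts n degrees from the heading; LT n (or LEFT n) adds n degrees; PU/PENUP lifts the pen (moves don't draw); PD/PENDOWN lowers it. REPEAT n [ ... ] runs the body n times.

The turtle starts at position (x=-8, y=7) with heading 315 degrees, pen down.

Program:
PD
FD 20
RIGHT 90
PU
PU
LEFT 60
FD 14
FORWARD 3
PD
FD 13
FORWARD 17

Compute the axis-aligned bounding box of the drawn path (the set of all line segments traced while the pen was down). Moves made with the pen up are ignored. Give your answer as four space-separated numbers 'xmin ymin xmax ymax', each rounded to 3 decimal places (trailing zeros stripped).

Executing turtle program step by step:
Start: pos=(-8,7), heading=315, pen down
PD: pen down
FD 20: (-8,7) -> (6.142,-7.142) [heading=315, draw]
RT 90: heading 315 -> 225
PU: pen up
PU: pen up
LT 60: heading 225 -> 285
FD 14: (6.142,-7.142) -> (9.766,-20.665) [heading=285, move]
FD 3: (9.766,-20.665) -> (10.542,-23.563) [heading=285, move]
PD: pen down
FD 13: (10.542,-23.563) -> (13.907,-36.12) [heading=285, draw]
FD 17: (13.907,-36.12) -> (18.307,-52.541) [heading=285, draw]
Final: pos=(18.307,-52.541), heading=285, 3 segment(s) drawn

Segment endpoints: x in {-8, 6.142, 10.542, 13.907, 18.307}, y in {-52.541, -36.12, -23.563, -7.142, 7}
xmin=-8, ymin=-52.541, xmax=18.307, ymax=7

Answer: -8 -52.541 18.307 7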